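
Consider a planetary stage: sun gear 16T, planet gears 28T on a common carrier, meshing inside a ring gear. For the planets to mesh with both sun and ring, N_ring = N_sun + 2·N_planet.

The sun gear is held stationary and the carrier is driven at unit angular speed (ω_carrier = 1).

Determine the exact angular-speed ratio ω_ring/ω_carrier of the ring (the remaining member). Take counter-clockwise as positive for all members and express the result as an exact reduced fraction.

N_ring = 16 + 2·28 = 72
16(ω_s−ω_c) = −72(ω_r−ω_c),  ω_s=0, ω_c=1
ω_r = 1 − (16/72)(0−1) = 11/9
ω_r/ω_c = 11/9

11/9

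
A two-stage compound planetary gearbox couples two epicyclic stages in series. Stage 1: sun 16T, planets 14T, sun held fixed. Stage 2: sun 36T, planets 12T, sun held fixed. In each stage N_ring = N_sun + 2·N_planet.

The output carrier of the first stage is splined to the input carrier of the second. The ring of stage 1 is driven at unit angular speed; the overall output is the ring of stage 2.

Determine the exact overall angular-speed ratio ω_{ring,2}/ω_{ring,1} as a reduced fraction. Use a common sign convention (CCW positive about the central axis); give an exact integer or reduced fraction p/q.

88/75

Stage 1: N_ring = 16 + 2·14 = 44
Stage 1: 16(ω_s−ω_c) = −44(ω_r−ω_c),  ω_s=0, ω_r=1
Stage 1: 16(0−ω_c) = −44(1−ω_c)  ⇒  60ω_c = 44  ⇒  ω_c = 11/15
  ⇒ ω_c¹/ω_r¹ = 11/15
Stage 2: N_ring = 36 + 2·12 = 60
Stage 2: 36(ω_s−ω_c) = −60(ω_r−ω_c),  ω_s=0, ω_c=1
Stage 2: ω_r = 1 − (36/60)(0−1) = 8/5
  ⇒ ω_r²/ω_c² = 8/5
Coupling ω_c² = ω_c¹ ⇒ overall = 11/15 × 8/5 = 88/75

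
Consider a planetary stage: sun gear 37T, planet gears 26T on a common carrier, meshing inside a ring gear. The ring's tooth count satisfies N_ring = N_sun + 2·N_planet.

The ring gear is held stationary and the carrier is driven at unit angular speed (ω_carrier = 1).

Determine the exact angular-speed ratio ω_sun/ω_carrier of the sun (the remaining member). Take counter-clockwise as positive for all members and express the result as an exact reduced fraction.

N_ring = 37 + 2·26 = 89
37(ω_s−ω_c) = −89(ω_r−ω_c),  ω_r=0, ω_c=1
ω_s = 1 − (89/37)(0−1) = 126/37
ω_s/ω_c = 126/37

126/37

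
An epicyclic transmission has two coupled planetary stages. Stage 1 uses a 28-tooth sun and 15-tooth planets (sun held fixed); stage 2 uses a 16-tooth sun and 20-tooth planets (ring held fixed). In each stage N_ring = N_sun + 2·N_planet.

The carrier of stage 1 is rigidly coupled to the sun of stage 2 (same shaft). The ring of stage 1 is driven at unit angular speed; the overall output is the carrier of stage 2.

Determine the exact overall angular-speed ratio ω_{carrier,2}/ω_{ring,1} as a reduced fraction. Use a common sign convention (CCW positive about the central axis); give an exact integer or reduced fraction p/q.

Stage 1: N_ring = 28 + 2·15 = 58
Stage 1: 28(ω_s−ω_c) = −58(ω_r−ω_c),  ω_s=0, ω_r=1
Stage 1: 28(0−ω_c) = −58(1−ω_c)  ⇒  86ω_c = 58  ⇒  ω_c = 29/43
  ⇒ ω_c¹/ω_r¹ = 29/43
Stage 2: N_ring = 16 + 2·20 = 56
Stage 2: 16(ω_s−ω_c) = −56(ω_r−ω_c),  ω_r=0, ω_s=1
Stage 2: 16(1−ω_c) = −56(0−ω_c)  ⇒  72ω_c = 16  ⇒  ω_c = 2/9
  ⇒ ω_c²/ω_s² = 2/9
Coupling ω_s² = ω_c¹ ⇒ overall = 29/43 × 2/9 = 58/387

58/387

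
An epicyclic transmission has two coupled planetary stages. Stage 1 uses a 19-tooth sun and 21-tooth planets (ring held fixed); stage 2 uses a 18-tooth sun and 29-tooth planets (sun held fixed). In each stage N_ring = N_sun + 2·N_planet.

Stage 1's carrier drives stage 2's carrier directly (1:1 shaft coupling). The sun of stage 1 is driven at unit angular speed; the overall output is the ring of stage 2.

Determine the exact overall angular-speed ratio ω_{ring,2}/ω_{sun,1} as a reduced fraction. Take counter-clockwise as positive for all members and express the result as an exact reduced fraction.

Stage 1: N_ring = 19 + 2·21 = 61
Stage 1: 19(ω_s−ω_c) = −61(ω_r−ω_c),  ω_r=0, ω_s=1
Stage 1: 19(1−ω_c) = −61(0−ω_c)  ⇒  80ω_c = 19  ⇒  ω_c = 19/80
  ⇒ ω_c¹/ω_s¹ = 19/80
Stage 2: N_ring = 18 + 2·29 = 76
Stage 2: 18(ω_s−ω_c) = −76(ω_r−ω_c),  ω_s=0, ω_c=1
Stage 2: ω_r = 1 − (18/76)(0−1) = 47/38
  ⇒ ω_r²/ω_c² = 47/38
Coupling ω_c² = ω_c¹ ⇒ overall = 19/80 × 47/38 = 47/160

47/160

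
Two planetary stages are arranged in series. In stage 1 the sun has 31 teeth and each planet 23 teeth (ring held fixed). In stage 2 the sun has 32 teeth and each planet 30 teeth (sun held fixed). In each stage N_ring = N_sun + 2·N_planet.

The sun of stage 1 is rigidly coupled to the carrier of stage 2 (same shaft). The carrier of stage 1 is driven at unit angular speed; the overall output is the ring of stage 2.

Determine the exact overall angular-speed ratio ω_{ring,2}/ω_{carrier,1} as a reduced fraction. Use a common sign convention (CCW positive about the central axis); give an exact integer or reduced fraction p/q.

Stage 1: N_ring = 31 + 2·23 = 77
Stage 1: 31(ω_s−ω_c) = −77(ω_r−ω_c),  ω_r=0, ω_c=1
Stage 1: ω_s = 1 − (77/31)(0−1) = 108/31
  ⇒ ω_s¹/ω_c¹ = 108/31
Stage 2: N_ring = 32 + 2·30 = 92
Stage 2: 32(ω_s−ω_c) = −92(ω_r−ω_c),  ω_s=0, ω_c=1
Stage 2: ω_r = 1 − (32/92)(0−1) = 31/23
  ⇒ ω_r²/ω_c² = 31/23
Coupling ω_c² = ω_s¹ ⇒ overall = 108/31 × 31/23 = 108/23

108/23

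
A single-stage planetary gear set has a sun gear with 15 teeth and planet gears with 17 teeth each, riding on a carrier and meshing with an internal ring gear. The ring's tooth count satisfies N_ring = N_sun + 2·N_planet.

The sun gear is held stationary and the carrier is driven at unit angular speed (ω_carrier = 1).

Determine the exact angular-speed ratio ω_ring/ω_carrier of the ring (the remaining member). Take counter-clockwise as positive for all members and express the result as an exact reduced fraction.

N_ring = 15 + 2·17 = 49
15(ω_s−ω_c) = −49(ω_r−ω_c),  ω_s=0, ω_c=1
ω_r = 1 − (15/49)(0−1) = 64/49
ω_r/ω_c = 64/49

64/49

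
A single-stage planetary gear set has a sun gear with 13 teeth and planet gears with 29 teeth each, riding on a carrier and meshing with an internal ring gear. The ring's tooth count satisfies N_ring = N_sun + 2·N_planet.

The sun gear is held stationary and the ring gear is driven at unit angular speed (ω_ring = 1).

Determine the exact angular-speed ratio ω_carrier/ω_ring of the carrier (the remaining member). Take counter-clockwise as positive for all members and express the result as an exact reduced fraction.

N_ring = 13 + 2·29 = 71
13(ω_s−ω_c) = −71(ω_r−ω_c),  ω_s=0, ω_r=1
13(0−ω_c) = −71(1−ω_c)  ⇒  84ω_c = 71  ⇒  ω_c = 71/84
ω_c/ω_r = 71/84

71/84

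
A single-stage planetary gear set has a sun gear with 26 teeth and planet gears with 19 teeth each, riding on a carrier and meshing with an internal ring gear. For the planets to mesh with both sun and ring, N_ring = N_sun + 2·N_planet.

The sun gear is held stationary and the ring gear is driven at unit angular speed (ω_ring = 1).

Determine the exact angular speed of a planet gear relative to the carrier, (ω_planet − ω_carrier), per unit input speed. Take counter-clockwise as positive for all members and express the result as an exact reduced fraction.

N_ring = 26 + 2·19 = 64
26(ω_s−ω_c) = −64(ω_r−ω_c),  ω_s=0, ω_r=1
26(0−ω_c) = −64(1−ω_c)  ⇒  90ω_c = 64  ⇒  ω_c = 32/45
sun–planet: 26·(0−32/45) = −19·(ω_p−ω_c)  ⇒  ω_p−ω_c = −(26/19)·(-32/45) = 832/855

832/855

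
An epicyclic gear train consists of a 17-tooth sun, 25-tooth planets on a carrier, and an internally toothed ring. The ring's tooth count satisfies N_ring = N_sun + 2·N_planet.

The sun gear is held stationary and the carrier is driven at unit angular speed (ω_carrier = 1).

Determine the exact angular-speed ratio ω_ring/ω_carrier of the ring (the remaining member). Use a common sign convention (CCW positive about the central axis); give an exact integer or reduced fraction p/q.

84/67

N_ring = 17 + 2·25 = 67
17(ω_s−ω_c) = −67(ω_r−ω_c),  ω_s=0, ω_c=1
ω_r = 1 − (17/67)(0−1) = 84/67
ω_r/ω_c = 84/67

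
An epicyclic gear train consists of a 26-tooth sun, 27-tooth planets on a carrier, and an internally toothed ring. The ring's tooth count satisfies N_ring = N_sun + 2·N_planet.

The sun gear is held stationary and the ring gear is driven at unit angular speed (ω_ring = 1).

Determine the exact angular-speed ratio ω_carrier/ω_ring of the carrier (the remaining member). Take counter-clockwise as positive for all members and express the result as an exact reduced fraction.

N_ring = 26 + 2·27 = 80
26(ω_s−ω_c) = −80(ω_r−ω_c),  ω_s=0, ω_r=1
26(0−ω_c) = −80(1−ω_c)  ⇒  106ω_c = 80  ⇒  ω_c = 40/53
ω_c/ω_r = 40/53

40/53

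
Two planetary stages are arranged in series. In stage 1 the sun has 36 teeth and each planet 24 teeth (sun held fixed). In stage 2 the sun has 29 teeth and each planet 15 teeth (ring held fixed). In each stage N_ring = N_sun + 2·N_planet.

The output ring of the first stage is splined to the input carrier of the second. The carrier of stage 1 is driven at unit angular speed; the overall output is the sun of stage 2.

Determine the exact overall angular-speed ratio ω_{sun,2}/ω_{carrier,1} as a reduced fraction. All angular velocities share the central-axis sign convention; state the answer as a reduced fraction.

880/203

Stage 1: N_ring = 36 + 2·24 = 84
Stage 1: 36(ω_s−ω_c) = −84(ω_r−ω_c),  ω_s=0, ω_c=1
Stage 1: ω_r = 1 − (36/84)(0−1) = 10/7
  ⇒ ω_r¹/ω_c¹ = 10/7
Stage 2: N_ring = 29 + 2·15 = 59
Stage 2: 29(ω_s−ω_c) = −59(ω_r−ω_c),  ω_r=0, ω_c=1
Stage 2: ω_s = 1 − (59/29)(0−1) = 88/29
  ⇒ ω_s²/ω_c² = 88/29
Coupling ω_c² = ω_r¹ ⇒ overall = 10/7 × 88/29 = 880/203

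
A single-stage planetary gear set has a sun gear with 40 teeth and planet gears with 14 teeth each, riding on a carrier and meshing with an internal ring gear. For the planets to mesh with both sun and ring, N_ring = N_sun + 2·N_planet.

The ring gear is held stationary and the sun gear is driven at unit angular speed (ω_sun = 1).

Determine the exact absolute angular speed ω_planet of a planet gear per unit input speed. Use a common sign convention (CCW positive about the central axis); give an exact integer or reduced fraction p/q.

N_ring = 40 + 2·14 = 68
40(ω_s−ω_c) = −68(ω_r−ω_c),  ω_r=0, ω_s=1
40(1−ω_c) = −68(0−ω_c)  ⇒  108ω_c = 40  ⇒  ω_c = 10/27
sun–planet: 40·(1−10/27) = −14·(ω_p−ω_c)  ⇒  ω_p−ω_c = −(40/14)·(17/27) = -340/189
ω_p = 10/27 − 340/189 = -10/7

-10/7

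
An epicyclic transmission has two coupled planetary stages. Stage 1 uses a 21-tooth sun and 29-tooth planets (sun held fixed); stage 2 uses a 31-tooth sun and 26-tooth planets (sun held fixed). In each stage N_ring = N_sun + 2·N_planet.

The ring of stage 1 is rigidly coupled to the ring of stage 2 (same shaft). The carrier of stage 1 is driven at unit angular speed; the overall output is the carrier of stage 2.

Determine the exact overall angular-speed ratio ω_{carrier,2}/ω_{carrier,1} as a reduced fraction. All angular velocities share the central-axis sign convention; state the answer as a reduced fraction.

Stage 1: N_ring = 21 + 2·29 = 79
Stage 1: 21(ω_s−ω_c) = −79(ω_r−ω_c),  ω_s=0, ω_c=1
Stage 1: ω_r = 1 − (21/79)(0−1) = 100/79
  ⇒ ω_r¹/ω_c¹ = 100/79
Stage 2: N_ring = 31 + 2·26 = 83
Stage 2: 31(ω_s−ω_c) = −83(ω_r−ω_c),  ω_s=0, ω_r=1
Stage 2: 31(0−ω_c) = −83(1−ω_c)  ⇒  114ω_c = 83  ⇒  ω_c = 83/114
  ⇒ ω_c²/ω_r² = 83/114
Coupling ω_r² = ω_r¹ ⇒ overall = 100/79 × 83/114 = 4150/4503

4150/4503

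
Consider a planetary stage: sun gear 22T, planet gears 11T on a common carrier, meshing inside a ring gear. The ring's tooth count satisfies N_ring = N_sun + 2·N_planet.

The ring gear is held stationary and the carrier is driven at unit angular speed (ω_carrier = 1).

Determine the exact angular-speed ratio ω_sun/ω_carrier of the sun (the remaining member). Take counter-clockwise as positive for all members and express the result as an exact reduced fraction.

3

N_ring = 22 + 2·11 = 44
22(ω_s−ω_c) = −44(ω_r−ω_c),  ω_r=0, ω_c=1
ω_s = 1 − (44/22)(0−1) = 3
ω_s/ω_c = 3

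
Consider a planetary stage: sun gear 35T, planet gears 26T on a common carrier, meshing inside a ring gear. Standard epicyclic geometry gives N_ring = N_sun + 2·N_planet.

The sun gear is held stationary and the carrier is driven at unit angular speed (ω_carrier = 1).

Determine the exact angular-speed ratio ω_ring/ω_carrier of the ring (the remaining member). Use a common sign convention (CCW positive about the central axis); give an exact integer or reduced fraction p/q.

122/87

N_ring = 35 + 2·26 = 87
35(ω_s−ω_c) = −87(ω_r−ω_c),  ω_s=0, ω_c=1
ω_r = 1 − (35/87)(0−1) = 122/87
ω_r/ω_c = 122/87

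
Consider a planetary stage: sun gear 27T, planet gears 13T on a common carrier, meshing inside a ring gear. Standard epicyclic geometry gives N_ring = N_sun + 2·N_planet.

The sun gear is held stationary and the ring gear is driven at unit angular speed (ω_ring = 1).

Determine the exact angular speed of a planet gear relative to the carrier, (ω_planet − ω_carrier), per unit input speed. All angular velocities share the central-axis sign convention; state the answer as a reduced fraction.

1431/1040

N_ring = 27 + 2·13 = 53
27(ω_s−ω_c) = −53(ω_r−ω_c),  ω_s=0, ω_r=1
27(0−ω_c) = −53(1−ω_c)  ⇒  80ω_c = 53  ⇒  ω_c = 53/80
sun–planet: 27·(0−53/80) = −13·(ω_p−ω_c)  ⇒  ω_p−ω_c = −(27/13)·(-53/80) = 1431/1040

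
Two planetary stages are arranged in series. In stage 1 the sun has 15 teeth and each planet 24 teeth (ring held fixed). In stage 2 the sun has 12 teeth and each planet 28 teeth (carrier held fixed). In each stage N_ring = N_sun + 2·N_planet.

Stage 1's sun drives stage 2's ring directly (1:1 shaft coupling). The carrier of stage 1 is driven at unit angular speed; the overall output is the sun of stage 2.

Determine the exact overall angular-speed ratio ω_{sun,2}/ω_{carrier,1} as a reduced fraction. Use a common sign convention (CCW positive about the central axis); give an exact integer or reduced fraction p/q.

-442/15

Stage 1: N_ring = 15 + 2·24 = 63
Stage 1: 15(ω_s−ω_c) = −63(ω_r−ω_c),  ω_r=0, ω_c=1
Stage 1: ω_s = 1 − (63/15)(0−1) = 26/5
  ⇒ ω_s¹/ω_c¹ = 26/5
Stage 2: N_ring = 12 + 2·28 = 68
Stage 2: 12(ω_s−ω_c) = −68(ω_r−ω_c),  ω_c=0, ω_r=1
Stage 2: ω_s = 0 − (68/12)(1−0) = -17/3
  ⇒ ω_s²/ω_r² = -17/3
Coupling ω_r² = ω_s¹ ⇒ overall = 26/5 × -17/3 = -442/15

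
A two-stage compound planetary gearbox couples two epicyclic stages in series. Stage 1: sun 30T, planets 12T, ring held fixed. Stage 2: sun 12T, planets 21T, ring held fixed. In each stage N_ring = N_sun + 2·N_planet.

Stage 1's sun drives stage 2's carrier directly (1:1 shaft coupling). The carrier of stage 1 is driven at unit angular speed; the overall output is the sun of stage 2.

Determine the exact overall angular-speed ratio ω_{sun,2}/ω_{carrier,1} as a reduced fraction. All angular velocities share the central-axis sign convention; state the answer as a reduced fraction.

Stage 1: N_ring = 30 + 2·12 = 54
Stage 1: 30(ω_s−ω_c) = −54(ω_r−ω_c),  ω_r=0, ω_c=1
Stage 1: ω_s = 1 − (54/30)(0−1) = 14/5
  ⇒ ω_s¹/ω_c¹ = 14/5
Stage 2: N_ring = 12 + 2·21 = 54
Stage 2: 12(ω_s−ω_c) = −54(ω_r−ω_c),  ω_r=0, ω_c=1
Stage 2: ω_s = 1 − (54/12)(0−1) = 11/2
  ⇒ ω_s²/ω_c² = 11/2
Coupling ω_c² = ω_s¹ ⇒ overall = 14/5 × 11/2 = 77/5

77/5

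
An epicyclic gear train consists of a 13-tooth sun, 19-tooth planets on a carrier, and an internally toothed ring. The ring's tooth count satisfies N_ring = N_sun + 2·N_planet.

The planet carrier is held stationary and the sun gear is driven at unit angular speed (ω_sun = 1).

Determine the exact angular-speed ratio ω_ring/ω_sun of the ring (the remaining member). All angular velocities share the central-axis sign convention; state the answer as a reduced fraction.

-13/51

N_ring = 13 + 2·19 = 51
13(ω_s−ω_c) = −51(ω_r−ω_c),  ω_c=0, ω_s=1
ω_r = 0 − (13/51)(1−0) = -13/51
ω_r/ω_s = -13/51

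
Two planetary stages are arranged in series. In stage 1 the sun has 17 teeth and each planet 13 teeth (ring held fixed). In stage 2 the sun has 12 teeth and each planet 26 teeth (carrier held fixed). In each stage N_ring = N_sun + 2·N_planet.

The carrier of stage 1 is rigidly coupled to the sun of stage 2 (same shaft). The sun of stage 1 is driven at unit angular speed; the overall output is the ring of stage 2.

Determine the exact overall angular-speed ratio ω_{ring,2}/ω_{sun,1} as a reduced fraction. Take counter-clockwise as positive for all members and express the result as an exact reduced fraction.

Stage 1: N_ring = 17 + 2·13 = 43
Stage 1: 17(ω_s−ω_c) = −43(ω_r−ω_c),  ω_r=0, ω_s=1
Stage 1: 17(1−ω_c) = −43(0−ω_c)  ⇒  60ω_c = 17  ⇒  ω_c = 17/60
  ⇒ ω_c¹/ω_s¹ = 17/60
Stage 2: N_ring = 12 + 2·26 = 64
Stage 2: 12(ω_s−ω_c) = −64(ω_r−ω_c),  ω_c=0, ω_s=1
Stage 2: ω_r = 0 − (12/64)(1−0) = -3/16
  ⇒ ω_r²/ω_s² = -3/16
Coupling ω_s² = ω_c¹ ⇒ overall = 17/60 × -3/16 = -17/320

-17/320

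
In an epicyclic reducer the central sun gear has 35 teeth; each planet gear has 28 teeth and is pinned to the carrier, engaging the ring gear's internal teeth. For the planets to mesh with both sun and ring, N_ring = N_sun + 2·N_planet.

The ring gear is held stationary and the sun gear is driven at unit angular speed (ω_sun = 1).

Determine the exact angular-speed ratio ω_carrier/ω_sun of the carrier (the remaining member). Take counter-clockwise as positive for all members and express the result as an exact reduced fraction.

5/18

N_ring = 35 + 2·28 = 91
35(ω_s−ω_c) = −91(ω_r−ω_c),  ω_r=0, ω_s=1
35(1−ω_c) = −91(0−ω_c)  ⇒  126ω_c = 35  ⇒  ω_c = 5/18
ω_c/ω_s = 5/18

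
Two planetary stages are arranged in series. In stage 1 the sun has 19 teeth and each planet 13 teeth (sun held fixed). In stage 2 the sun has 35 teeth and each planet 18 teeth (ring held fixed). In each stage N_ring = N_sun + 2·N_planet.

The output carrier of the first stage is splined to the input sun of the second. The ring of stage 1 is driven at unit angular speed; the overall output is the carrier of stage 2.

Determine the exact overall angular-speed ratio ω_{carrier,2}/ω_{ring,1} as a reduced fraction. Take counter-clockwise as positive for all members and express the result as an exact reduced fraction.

1575/6784

Stage 1: N_ring = 19 + 2·13 = 45
Stage 1: 19(ω_s−ω_c) = −45(ω_r−ω_c),  ω_s=0, ω_r=1
Stage 1: 19(0−ω_c) = −45(1−ω_c)  ⇒  64ω_c = 45  ⇒  ω_c = 45/64
  ⇒ ω_c¹/ω_r¹ = 45/64
Stage 2: N_ring = 35 + 2·18 = 71
Stage 2: 35(ω_s−ω_c) = −71(ω_r−ω_c),  ω_r=0, ω_s=1
Stage 2: 35(1−ω_c) = −71(0−ω_c)  ⇒  106ω_c = 35  ⇒  ω_c = 35/106
  ⇒ ω_c²/ω_s² = 35/106
Coupling ω_s² = ω_c¹ ⇒ overall = 45/64 × 35/106 = 1575/6784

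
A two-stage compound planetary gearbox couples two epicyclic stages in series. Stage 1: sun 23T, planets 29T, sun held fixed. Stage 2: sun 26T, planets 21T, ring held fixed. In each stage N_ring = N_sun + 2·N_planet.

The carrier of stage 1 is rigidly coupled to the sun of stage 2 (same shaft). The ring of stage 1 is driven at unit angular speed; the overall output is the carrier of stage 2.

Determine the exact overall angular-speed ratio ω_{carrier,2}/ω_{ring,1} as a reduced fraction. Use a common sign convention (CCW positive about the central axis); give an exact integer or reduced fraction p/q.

Stage 1: N_ring = 23 + 2·29 = 81
Stage 1: 23(ω_s−ω_c) = −81(ω_r−ω_c),  ω_s=0, ω_r=1
Stage 1: 23(0−ω_c) = −81(1−ω_c)  ⇒  104ω_c = 81  ⇒  ω_c = 81/104
  ⇒ ω_c¹/ω_r¹ = 81/104
Stage 2: N_ring = 26 + 2·21 = 68
Stage 2: 26(ω_s−ω_c) = −68(ω_r−ω_c),  ω_r=0, ω_s=1
Stage 2: 26(1−ω_c) = −68(0−ω_c)  ⇒  94ω_c = 26  ⇒  ω_c = 13/47
  ⇒ ω_c²/ω_s² = 13/47
Coupling ω_s² = ω_c¹ ⇒ overall = 81/104 × 13/47 = 81/376

81/376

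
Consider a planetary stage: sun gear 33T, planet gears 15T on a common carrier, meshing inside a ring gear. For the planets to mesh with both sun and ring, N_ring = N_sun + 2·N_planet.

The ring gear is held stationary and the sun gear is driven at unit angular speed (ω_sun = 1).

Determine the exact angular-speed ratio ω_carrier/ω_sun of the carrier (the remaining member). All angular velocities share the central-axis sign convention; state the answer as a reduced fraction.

11/32

N_ring = 33 + 2·15 = 63
33(ω_s−ω_c) = −63(ω_r−ω_c),  ω_r=0, ω_s=1
33(1−ω_c) = −63(0−ω_c)  ⇒  96ω_c = 33  ⇒  ω_c = 11/32
ω_c/ω_s = 11/32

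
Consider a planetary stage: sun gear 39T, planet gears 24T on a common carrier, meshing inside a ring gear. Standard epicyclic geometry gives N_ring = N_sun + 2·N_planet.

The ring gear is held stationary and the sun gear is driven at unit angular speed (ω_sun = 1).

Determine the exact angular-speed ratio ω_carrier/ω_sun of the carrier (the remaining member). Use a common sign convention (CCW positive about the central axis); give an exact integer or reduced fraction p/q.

13/42

N_ring = 39 + 2·24 = 87
39(ω_s−ω_c) = −87(ω_r−ω_c),  ω_r=0, ω_s=1
39(1−ω_c) = −87(0−ω_c)  ⇒  126ω_c = 39  ⇒  ω_c = 13/42
ω_c/ω_s = 13/42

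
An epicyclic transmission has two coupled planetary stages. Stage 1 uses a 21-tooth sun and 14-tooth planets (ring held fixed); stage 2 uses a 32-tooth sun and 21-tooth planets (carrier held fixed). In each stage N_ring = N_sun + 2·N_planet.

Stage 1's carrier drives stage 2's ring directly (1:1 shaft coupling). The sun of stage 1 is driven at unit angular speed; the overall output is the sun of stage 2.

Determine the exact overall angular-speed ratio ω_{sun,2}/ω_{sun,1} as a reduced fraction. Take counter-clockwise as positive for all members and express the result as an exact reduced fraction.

-111/160

Stage 1: N_ring = 21 + 2·14 = 49
Stage 1: 21(ω_s−ω_c) = −49(ω_r−ω_c),  ω_r=0, ω_s=1
Stage 1: 21(1−ω_c) = −49(0−ω_c)  ⇒  70ω_c = 21  ⇒  ω_c = 3/10
  ⇒ ω_c¹/ω_s¹ = 3/10
Stage 2: N_ring = 32 + 2·21 = 74
Stage 2: 32(ω_s−ω_c) = −74(ω_r−ω_c),  ω_c=0, ω_r=1
Stage 2: ω_s = 0 − (74/32)(1−0) = -37/16
  ⇒ ω_s²/ω_r² = -37/16
Coupling ω_r² = ω_c¹ ⇒ overall = 3/10 × -37/16 = -111/160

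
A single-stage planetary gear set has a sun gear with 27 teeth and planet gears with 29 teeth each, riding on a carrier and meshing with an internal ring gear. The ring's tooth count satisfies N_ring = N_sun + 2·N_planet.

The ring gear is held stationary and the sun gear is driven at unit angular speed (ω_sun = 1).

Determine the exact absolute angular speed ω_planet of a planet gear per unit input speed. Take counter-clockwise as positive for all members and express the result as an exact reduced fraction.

N_ring = 27 + 2·29 = 85
27(ω_s−ω_c) = −85(ω_r−ω_c),  ω_r=0, ω_s=1
27(1−ω_c) = −85(0−ω_c)  ⇒  112ω_c = 27  ⇒  ω_c = 27/112
sun–planet: 27·(1−27/112) = −29·(ω_p−ω_c)  ⇒  ω_p−ω_c = −(27/29)·(85/112) = -2295/3248
ω_p = 27/112 − 2295/3248 = -27/58

-27/58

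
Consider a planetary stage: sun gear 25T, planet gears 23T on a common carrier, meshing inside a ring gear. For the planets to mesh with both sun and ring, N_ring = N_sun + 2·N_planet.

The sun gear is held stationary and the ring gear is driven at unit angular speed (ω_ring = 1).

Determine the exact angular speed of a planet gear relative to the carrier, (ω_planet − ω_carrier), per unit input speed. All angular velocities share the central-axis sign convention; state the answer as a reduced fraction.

1775/2208

N_ring = 25 + 2·23 = 71
25(ω_s−ω_c) = −71(ω_r−ω_c),  ω_s=0, ω_r=1
25(0−ω_c) = −71(1−ω_c)  ⇒  96ω_c = 71  ⇒  ω_c = 71/96
sun–planet: 25·(0−71/96) = −23·(ω_p−ω_c)  ⇒  ω_p−ω_c = −(25/23)·(-71/96) = 1775/2208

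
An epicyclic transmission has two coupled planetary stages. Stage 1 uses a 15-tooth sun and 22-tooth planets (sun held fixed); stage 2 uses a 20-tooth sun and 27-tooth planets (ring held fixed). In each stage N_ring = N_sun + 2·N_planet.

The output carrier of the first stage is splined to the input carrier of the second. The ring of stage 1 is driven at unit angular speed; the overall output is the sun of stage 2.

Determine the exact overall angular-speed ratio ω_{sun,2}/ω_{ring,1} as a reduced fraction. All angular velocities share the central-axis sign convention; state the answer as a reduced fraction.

2773/740

Stage 1: N_ring = 15 + 2·22 = 59
Stage 1: 15(ω_s−ω_c) = −59(ω_r−ω_c),  ω_s=0, ω_r=1
Stage 1: 15(0−ω_c) = −59(1−ω_c)  ⇒  74ω_c = 59  ⇒  ω_c = 59/74
  ⇒ ω_c¹/ω_r¹ = 59/74
Stage 2: N_ring = 20 + 2·27 = 74
Stage 2: 20(ω_s−ω_c) = −74(ω_r−ω_c),  ω_r=0, ω_c=1
Stage 2: ω_s = 1 − (74/20)(0−1) = 47/10
  ⇒ ω_s²/ω_c² = 47/10
Coupling ω_c² = ω_c¹ ⇒ overall = 59/74 × 47/10 = 2773/740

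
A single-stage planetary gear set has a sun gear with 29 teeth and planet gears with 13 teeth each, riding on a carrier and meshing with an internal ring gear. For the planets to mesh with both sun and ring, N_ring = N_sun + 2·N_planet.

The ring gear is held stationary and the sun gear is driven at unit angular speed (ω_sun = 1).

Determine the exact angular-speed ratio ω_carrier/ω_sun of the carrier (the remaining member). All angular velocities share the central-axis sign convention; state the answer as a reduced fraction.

N_ring = 29 + 2·13 = 55
29(ω_s−ω_c) = −55(ω_r−ω_c),  ω_r=0, ω_s=1
29(1−ω_c) = −55(0−ω_c)  ⇒  84ω_c = 29  ⇒  ω_c = 29/84
ω_c/ω_s = 29/84

29/84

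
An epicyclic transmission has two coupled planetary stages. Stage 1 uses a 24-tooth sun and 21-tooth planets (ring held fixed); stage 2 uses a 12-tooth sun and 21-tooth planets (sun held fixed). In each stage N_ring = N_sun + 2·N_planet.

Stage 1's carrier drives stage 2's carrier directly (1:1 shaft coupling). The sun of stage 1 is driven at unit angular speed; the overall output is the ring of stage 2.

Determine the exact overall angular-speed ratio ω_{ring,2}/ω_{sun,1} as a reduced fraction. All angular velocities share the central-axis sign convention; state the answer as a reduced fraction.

Stage 1: N_ring = 24 + 2·21 = 66
Stage 1: 24(ω_s−ω_c) = −66(ω_r−ω_c),  ω_r=0, ω_s=1
Stage 1: 24(1−ω_c) = −66(0−ω_c)  ⇒  90ω_c = 24  ⇒  ω_c = 4/15
  ⇒ ω_c¹/ω_s¹ = 4/15
Stage 2: N_ring = 12 + 2·21 = 54
Stage 2: 12(ω_s−ω_c) = −54(ω_r−ω_c),  ω_s=0, ω_c=1
Stage 2: ω_r = 1 − (12/54)(0−1) = 11/9
  ⇒ ω_r²/ω_c² = 11/9
Coupling ω_c² = ω_c¹ ⇒ overall = 4/15 × 11/9 = 44/135

44/135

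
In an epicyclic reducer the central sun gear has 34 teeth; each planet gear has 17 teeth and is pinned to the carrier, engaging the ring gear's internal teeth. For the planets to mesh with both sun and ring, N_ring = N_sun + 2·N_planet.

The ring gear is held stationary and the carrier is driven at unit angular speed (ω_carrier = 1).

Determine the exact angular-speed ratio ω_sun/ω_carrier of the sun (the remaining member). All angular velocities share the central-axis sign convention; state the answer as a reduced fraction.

N_ring = 34 + 2·17 = 68
34(ω_s−ω_c) = −68(ω_r−ω_c),  ω_r=0, ω_c=1
ω_s = 1 − (68/34)(0−1) = 3
ω_s/ω_c = 3

3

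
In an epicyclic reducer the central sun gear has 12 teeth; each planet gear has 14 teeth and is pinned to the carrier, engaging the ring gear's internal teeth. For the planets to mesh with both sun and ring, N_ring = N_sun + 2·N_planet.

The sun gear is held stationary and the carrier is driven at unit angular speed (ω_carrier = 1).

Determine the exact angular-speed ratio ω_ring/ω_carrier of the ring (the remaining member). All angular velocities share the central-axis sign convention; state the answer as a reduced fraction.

13/10

N_ring = 12 + 2·14 = 40
12(ω_s−ω_c) = −40(ω_r−ω_c),  ω_s=0, ω_c=1
ω_r = 1 − (12/40)(0−1) = 13/10
ω_r/ω_c = 13/10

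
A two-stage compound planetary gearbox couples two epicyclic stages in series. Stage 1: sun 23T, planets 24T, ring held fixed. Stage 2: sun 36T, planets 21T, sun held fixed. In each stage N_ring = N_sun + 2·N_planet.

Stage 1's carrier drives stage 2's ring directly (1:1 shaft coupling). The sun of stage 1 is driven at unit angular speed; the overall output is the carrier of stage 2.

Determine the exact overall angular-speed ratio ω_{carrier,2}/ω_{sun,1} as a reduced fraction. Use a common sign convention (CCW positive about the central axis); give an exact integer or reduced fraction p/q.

299/1786

Stage 1: N_ring = 23 + 2·24 = 71
Stage 1: 23(ω_s−ω_c) = −71(ω_r−ω_c),  ω_r=0, ω_s=1
Stage 1: 23(1−ω_c) = −71(0−ω_c)  ⇒  94ω_c = 23  ⇒  ω_c = 23/94
  ⇒ ω_c¹/ω_s¹ = 23/94
Stage 2: N_ring = 36 + 2·21 = 78
Stage 2: 36(ω_s−ω_c) = −78(ω_r−ω_c),  ω_s=0, ω_r=1
Stage 2: 36(0−ω_c) = −78(1−ω_c)  ⇒  114ω_c = 78  ⇒  ω_c = 13/19
  ⇒ ω_c²/ω_r² = 13/19
Coupling ω_r² = ω_c¹ ⇒ overall = 23/94 × 13/19 = 299/1786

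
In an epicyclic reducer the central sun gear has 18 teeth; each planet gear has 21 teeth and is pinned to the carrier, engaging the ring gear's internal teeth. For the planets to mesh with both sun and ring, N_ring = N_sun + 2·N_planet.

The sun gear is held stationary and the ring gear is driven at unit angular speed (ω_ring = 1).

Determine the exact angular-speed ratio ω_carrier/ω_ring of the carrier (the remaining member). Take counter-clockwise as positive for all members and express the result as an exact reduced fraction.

N_ring = 18 + 2·21 = 60
18(ω_s−ω_c) = −60(ω_r−ω_c),  ω_s=0, ω_r=1
18(0−ω_c) = −60(1−ω_c)  ⇒  78ω_c = 60  ⇒  ω_c = 10/13
ω_c/ω_r = 10/13

10/13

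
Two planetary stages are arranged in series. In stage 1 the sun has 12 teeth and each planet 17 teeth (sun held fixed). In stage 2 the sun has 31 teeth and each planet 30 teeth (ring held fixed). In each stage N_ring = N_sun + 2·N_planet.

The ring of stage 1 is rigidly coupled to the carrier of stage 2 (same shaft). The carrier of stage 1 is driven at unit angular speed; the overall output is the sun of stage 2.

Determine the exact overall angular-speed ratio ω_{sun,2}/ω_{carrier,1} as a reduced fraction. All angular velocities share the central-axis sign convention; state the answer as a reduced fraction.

3538/713

Stage 1: N_ring = 12 + 2·17 = 46
Stage 1: 12(ω_s−ω_c) = −46(ω_r−ω_c),  ω_s=0, ω_c=1
Stage 1: ω_r = 1 − (12/46)(0−1) = 29/23
  ⇒ ω_r¹/ω_c¹ = 29/23
Stage 2: N_ring = 31 + 2·30 = 91
Stage 2: 31(ω_s−ω_c) = −91(ω_r−ω_c),  ω_r=0, ω_c=1
Stage 2: ω_s = 1 − (91/31)(0−1) = 122/31
  ⇒ ω_s²/ω_c² = 122/31
Coupling ω_c² = ω_r¹ ⇒ overall = 29/23 × 122/31 = 3538/713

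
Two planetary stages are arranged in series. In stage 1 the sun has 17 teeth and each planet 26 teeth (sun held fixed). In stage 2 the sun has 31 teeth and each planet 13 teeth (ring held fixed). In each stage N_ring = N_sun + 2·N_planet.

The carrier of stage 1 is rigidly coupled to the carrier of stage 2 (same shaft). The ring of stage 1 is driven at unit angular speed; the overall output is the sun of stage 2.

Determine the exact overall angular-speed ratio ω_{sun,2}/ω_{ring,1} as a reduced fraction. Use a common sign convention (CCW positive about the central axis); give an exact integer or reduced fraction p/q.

Stage 1: N_ring = 17 + 2·26 = 69
Stage 1: 17(ω_s−ω_c) = −69(ω_r−ω_c),  ω_s=0, ω_r=1
Stage 1: 17(0−ω_c) = −69(1−ω_c)  ⇒  86ω_c = 69  ⇒  ω_c = 69/86
  ⇒ ω_c¹/ω_r¹ = 69/86
Stage 2: N_ring = 31 + 2·13 = 57
Stage 2: 31(ω_s−ω_c) = −57(ω_r−ω_c),  ω_r=0, ω_c=1
Stage 2: ω_s = 1 − (57/31)(0−1) = 88/31
  ⇒ ω_s²/ω_c² = 88/31
Coupling ω_c² = ω_c¹ ⇒ overall = 69/86 × 88/31 = 3036/1333

3036/1333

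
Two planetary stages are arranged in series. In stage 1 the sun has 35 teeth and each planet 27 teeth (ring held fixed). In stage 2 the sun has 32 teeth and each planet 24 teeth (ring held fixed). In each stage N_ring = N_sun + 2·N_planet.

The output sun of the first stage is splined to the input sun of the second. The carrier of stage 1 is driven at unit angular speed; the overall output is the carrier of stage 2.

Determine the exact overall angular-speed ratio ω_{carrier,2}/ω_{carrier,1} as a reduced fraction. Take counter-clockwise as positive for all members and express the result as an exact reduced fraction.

248/245

Stage 1: N_ring = 35 + 2·27 = 89
Stage 1: 35(ω_s−ω_c) = −89(ω_r−ω_c),  ω_r=0, ω_c=1
Stage 1: ω_s = 1 − (89/35)(0−1) = 124/35
  ⇒ ω_s¹/ω_c¹ = 124/35
Stage 2: N_ring = 32 + 2·24 = 80
Stage 2: 32(ω_s−ω_c) = −80(ω_r−ω_c),  ω_r=0, ω_s=1
Stage 2: 32(1−ω_c) = −80(0−ω_c)  ⇒  112ω_c = 32  ⇒  ω_c = 2/7
  ⇒ ω_c²/ω_s² = 2/7
Coupling ω_s² = ω_s¹ ⇒ overall = 124/35 × 2/7 = 248/245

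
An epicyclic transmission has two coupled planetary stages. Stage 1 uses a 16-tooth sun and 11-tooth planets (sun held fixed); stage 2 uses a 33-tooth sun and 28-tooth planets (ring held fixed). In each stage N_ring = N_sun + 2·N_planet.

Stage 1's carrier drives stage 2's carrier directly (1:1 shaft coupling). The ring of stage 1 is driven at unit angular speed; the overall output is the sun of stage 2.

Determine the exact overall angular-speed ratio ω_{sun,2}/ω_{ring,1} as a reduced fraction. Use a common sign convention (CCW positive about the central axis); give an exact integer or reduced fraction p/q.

Stage 1: N_ring = 16 + 2·11 = 38
Stage 1: 16(ω_s−ω_c) = −38(ω_r−ω_c),  ω_s=0, ω_r=1
Stage 1: 16(0−ω_c) = −38(1−ω_c)  ⇒  54ω_c = 38  ⇒  ω_c = 19/27
  ⇒ ω_c¹/ω_r¹ = 19/27
Stage 2: N_ring = 33 + 2·28 = 89
Stage 2: 33(ω_s−ω_c) = −89(ω_r−ω_c),  ω_r=0, ω_c=1
Stage 2: ω_s = 1 − (89/33)(0−1) = 122/33
  ⇒ ω_s²/ω_c² = 122/33
Coupling ω_c² = ω_c¹ ⇒ overall = 19/27 × 122/33 = 2318/891

2318/891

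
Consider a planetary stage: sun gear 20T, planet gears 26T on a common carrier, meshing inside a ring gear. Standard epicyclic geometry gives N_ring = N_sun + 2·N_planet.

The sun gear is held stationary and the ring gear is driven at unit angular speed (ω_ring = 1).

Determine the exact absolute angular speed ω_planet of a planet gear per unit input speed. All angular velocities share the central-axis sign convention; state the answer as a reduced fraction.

18/13

N_ring = 20 + 2·26 = 72
20(ω_s−ω_c) = −72(ω_r−ω_c),  ω_s=0, ω_r=1
20(0−ω_c) = −72(1−ω_c)  ⇒  92ω_c = 72  ⇒  ω_c = 18/23
sun–planet: 20·(0−18/23) = −26·(ω_p−ω_c)  ⇒  ω_p−ω_c = −(20/26)·(-18/23) = 180/299
ω_p = 18/23 + 180/299 = 18/13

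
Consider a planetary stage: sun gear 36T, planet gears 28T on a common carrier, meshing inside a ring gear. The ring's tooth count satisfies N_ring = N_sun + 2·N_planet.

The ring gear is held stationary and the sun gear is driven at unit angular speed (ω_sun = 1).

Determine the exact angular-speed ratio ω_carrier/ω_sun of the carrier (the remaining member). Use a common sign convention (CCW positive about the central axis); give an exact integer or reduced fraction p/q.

9/32

N_ring = 36 + 2·28 = 92
36(ω_s−ω_c) = −92(ω_r−ω_c),  ω_r=0, ω_s=1
36(1−ω_c) = −92(0−ω_c)  ⇒  128ω_c = 36  ⇒  ω_c = 9/32
ω_c/ω_s = 9/32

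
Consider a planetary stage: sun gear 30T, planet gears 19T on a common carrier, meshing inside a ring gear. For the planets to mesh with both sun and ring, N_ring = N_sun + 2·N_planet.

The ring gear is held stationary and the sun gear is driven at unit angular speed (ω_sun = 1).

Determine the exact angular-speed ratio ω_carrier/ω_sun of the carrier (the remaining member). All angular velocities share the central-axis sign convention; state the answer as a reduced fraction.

15/49

N_ring = 30 + 2·19 = 68
30(ω_s−ω_c) = −68(ω_r−ω_c),  ω_r=0, ω_s=1
30(1−ω_c) = −68(0−ω_c)  ⇒  98ω_c = 30  ⇒  ω_c = 15/49
ω_c/ω_s = 15/49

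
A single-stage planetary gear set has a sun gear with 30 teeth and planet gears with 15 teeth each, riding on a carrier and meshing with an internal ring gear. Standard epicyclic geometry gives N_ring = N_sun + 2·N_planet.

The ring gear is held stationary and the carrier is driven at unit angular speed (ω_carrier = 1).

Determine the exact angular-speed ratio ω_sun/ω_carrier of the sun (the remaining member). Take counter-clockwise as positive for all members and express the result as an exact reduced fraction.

N_ring = 30 + 2·15 = 60
30(ω_s−ω_c) = −60(ω_r−ω_c),  ω_r=0, ω_c=1
ω_s = 1 − (60/30)(0−1) = 3
ω_s/ω_c = 3

3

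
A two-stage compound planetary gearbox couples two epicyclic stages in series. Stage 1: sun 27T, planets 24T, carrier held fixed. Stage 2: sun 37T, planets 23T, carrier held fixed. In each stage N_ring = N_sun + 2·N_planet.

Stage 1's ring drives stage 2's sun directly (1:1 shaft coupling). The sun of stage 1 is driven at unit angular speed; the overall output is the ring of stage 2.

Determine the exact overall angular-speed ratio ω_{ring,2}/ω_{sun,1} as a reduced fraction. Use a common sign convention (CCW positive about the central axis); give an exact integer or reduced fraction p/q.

Stage 1: N_ring = 27 + 2·24 = 75
Stage 1: 27(ω_s−ω_c) = −75(ω_r−ω_c),  ω_c=0, ω_s=1
Stage 1: ω_r = 0 − (27/75)(1−0) = -9/25
  ⇒ ω_r¹/ω_s¹ = -9/25
Stage 2: N_ring = 37 + 2·23 = 83
Stage 2: 37(ω_s−ω_c) = −83(ω_r−ω_c),  ω_c=0, ω_s=1
Stage 2: ω_r = 0 − (37/83)(1−0) = -37/83
  ⇒ ω_r²/ω_s² = -37/83
Coupling ω_s² = ω_r¹ ⇒ overall = -9/25 × -37/83 = 333/2075

333/2075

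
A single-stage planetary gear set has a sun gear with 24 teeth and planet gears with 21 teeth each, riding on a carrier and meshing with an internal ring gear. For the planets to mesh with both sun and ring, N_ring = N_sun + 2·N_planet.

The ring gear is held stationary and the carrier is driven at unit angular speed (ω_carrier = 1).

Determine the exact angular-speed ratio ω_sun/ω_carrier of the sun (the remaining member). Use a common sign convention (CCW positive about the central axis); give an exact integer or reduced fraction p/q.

15/4

N_ring = 24 + 2·21 = 66
24(ω_s−ω_c) = −66(ω_r−ω_c),  ω_r=0, ω_c=1
ω_s = 1 − (66/24)(0−1) = 15/4
ω_s/ω_c = 15/4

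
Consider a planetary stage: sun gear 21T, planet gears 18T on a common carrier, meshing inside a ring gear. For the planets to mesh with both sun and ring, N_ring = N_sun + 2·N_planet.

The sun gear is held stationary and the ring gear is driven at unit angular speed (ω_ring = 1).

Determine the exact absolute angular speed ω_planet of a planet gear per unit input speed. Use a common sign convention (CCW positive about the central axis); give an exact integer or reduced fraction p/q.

19/12

N_ring = 21 + 2·18 = 57
21(ω_s−ω_c) = −57(ω_r−ω_c),  ω_s=0, ω_r=1
21(0−ω_c) = −57(1−ω_c)  ⇒  78ω_c = 57  ⇒  ω_c = 19/26
sun–planet: 21·(0−19/26) = −18·(ω_p−ω_c)  ⇒  ω_p−ω_c = −(21/18)·(-19/26) = 133/156
ω_p = 19/26 + 133/156 = 19/12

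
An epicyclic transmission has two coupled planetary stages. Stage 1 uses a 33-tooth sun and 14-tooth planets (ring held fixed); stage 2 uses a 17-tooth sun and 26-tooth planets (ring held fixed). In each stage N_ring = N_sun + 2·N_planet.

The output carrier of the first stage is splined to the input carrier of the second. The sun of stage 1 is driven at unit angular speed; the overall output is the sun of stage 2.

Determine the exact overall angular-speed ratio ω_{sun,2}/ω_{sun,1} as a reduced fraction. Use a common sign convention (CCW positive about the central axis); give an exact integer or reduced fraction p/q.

1419/799

Stage 1: N_ring = 33 + 2·14 = 61
Stage 1: 33(ω_s−ω_c) = −61(ω_r−ω_c),  ω_r=0, ω_s=1
Stage 1: 33(1−ω_c) = −61(0−ω_c)  ⇒  94ω_c = 33  ⇒  ω_c = 33/94
  ⇒ ω_c¹/ω_s¹ = 33/94
Stage 2: N_ring = 17 + 2·26 = 69
Stage 2: 17(ω_s−ω_c) = −69(ω_r−ω_c),  ω_r=0, ω_c=1
Stage 2: ω_s = 1 − (69/17)(0−1) = 86/17
  ⇒ ω_s²/ω_c² = 86/17
Coupling ω_c² = ω_c¹ ⇒ overall = 33/94 × 86/17 = 1419/799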